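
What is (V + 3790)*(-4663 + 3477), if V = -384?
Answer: -4039516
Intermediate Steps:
(V + 3790)*(-4663 + 3477) = (-384 + 3790)*(-4663 + 3477) = 3406*(-1186) = -4039516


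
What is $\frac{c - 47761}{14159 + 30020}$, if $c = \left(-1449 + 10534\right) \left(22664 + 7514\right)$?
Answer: $\frac{274119369}{44179} \approx 6204.7$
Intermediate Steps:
$c = 274167130$ ($c = 9085 \cdot 30178 = 274167130$)
$\frac{c - 47761}{14159 + 30020} = \frac{274167130 - 47761}{14159 + 30020} = \frac{274119369}{44179}$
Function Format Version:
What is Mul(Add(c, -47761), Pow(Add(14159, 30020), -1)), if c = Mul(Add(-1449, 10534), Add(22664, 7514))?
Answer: Rational(274119369, 44179) ≈ 6204.7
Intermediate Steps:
c = 274167130 (c = Mul(9085, 30178) = 274167130)
Mul(Add(c, -47761), Pow(Add(14159, 30020), -1)) = Mul(Add(274167130, -47761), Pow(Add(14159, 30020), -1)) = Mul(274119369, Pow(44179, -1)) = Mul(274119369, Rational(1, 44179)) = Rational(274119369, 44179)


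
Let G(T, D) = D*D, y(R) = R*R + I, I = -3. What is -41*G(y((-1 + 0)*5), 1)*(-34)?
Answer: 1394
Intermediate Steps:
y(R) = -3 + R² (y(R) = R*R - 3 = R² - 3 = -3 + R²)
G(T, D) = D²
-41*G(y((-1 + 0)*5), 1)*(-34) = -41*1²*(-34) = -41*1*(-34) = -41*(-34) = 1394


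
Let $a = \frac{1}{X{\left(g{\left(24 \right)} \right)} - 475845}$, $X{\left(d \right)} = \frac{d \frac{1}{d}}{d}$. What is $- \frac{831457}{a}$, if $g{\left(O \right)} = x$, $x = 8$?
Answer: $\frac{3165156417863}{8} \approx 3.9564 \cdot 10^{11}$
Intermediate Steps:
$g{\left(O \right)} = 8$
$X{\left(d \right)} = \frac{1}{d}$ ($X{\left(d \right)} = 1 \frac{1}{d} = \frac{1}{d}$)
$a = - \frac{8}{3806759}$ ($a = \frac{1}{\frac{1}{8} - 475845} = \frac{1}{- \frac{3806759}{8}} = - \frac{8}{3806759} \approx -2.1015 \cdot 10^{-6}$)
$- \frac{831457}{a} = - \frac{831457}{- \frac{8}{3806759}} = \left(-831457\right) \left(- \frac{3806759}{8}\right) = \frac{3165156417863}{8}$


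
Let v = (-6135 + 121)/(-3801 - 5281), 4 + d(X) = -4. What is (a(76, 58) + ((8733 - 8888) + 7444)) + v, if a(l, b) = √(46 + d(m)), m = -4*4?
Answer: 33102356/4541 + √38 ≈ 7295.8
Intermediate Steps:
m = -16
d(X) = -8 (d(X) = -4 - 4 = -8)
a(l, b) = √38 (a(l, b) = √(46 - 8) = √38)
v = 3007/4541 (v = -6014/(-9082) = -6014*(-1/9082) = 3007/4541 ≈ 0.66219)
(a(76, 58) + ((8733 - 8888) + 7444)) + v = (√38 + ((8733 - 8888) + 7444)) + 3007/4541 = (√38 + (-155 + 7444)) + 3007/4541 = (√38 + 7289) + 3007/4541 = (7289 + √38) + 3007/4541 = 33102356/4541 + √38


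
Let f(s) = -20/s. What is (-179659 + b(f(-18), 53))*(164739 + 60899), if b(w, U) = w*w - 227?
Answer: -3287695934908/81 ≈ -4.0589e+10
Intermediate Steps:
b(w, U) = -227 + w² (b(w, U) = w² - 227 = -227 + w²)
(-179659 + b(f(-18), 53))*(164739 + 60899) = (-179659 + (-227 + (-20/(-18))²))*(164739 + 60899) = (-179659 + (-227 + (-20*(-1/18))²))*225638 = (-179659 + (-227 + (10/9)²))*225638 = (-179659 + (-227 + 100/81))*225638 = (-179659 - 18287/81)*225638 = -14570666/81*225638 = -3287695934908/81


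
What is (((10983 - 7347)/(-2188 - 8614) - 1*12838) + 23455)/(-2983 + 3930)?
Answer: 57340599/5114747 ≈ 11.211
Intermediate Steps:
(((10983 - 7347)/(-2188 - 8614) - 1*12838) + 23455)/(-2983 + 3930) = ((3636/(-10802) - 12838) + 23455)/947 = ((3636*(-1/10802) - 12838) + 23455)*(1/947) = ((-1818/5401 - 12838) + 23455)*(1/947) = (-69339856/5401 + 23455)*(1/947) = (57340599/5401)*(1/947) = 57340599/5114747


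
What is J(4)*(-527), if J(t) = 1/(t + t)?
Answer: -527/8 ≈ -65.875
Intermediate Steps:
J(t) = 1/(2*t)
J(4)*(-527) = ((1/2)/4)*(-527) = ((1/2)*(1/4))*(-527) = (1/8)*(-527) = -527/8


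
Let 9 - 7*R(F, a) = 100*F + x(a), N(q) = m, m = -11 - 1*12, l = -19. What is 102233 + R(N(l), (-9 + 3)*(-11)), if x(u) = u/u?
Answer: 717939/7 ≈ 1.0256e+5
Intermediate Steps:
m = -23 (m = -11 - 12 = -23)
x(u) = 1
N(q) = -23
R(F, a) = 8/7 - 100*F/7 (R(F, a) = 9/7 - (100*F + 1)/7 = 9/7 - (1 + 100*F)/7 = 9/7 + (-⅐ - 100*F/7) = 8/7 - 100*F/7)
102233 + R(N(l), (-9 + 3)*(-11)) = 102233 + (8/7 - 100/7*(-23)) = 102233 + (8/7 + 2300/7) = 102233 + 2308/7 = 717939/7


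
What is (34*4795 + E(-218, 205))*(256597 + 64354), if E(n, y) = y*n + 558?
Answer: 38160431998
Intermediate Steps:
E(n, y) = 558 + n*y (E(n, y) = n*y + 558 = 558 + n*y)
(34*4795 + E(-218, 205))*(256597 + 64354) = (34*4795 + (558 - 218*205))*(256597 + 64354) = (163030 + (558 - 44690))*320951 = (163030 - 44132)*320951 = 118898*320951 = 38160431998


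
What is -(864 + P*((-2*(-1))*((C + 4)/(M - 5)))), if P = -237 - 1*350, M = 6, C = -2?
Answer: 1484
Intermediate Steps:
P = -587 (P = -237 - 350 = -587)
-(864 + P*((-2*(-1))*((C + 4)/(M - 5)))) = -(864 - 587*(-2*(-1))*(-2 + 4)/(6 - 5)) = -(864 - 1174*2/1) = -(864 - 1174*2*1) = -(864 - 1174*2) = -(864 - 587*4) = -(864 - 2348) = -1*(-1484) = 1484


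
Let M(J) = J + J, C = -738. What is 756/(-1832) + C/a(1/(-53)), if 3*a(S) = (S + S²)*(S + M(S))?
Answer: -6290128917/2977 ≈ -2.1129e+6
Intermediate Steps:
M(J) = 2*J
a(S) = S*(S + S²) (a(S) = ((S + S²)*(S + 2*S))/3 = ((S + S²)*(3*S))/3 = (3*S*(S + S²))/3 = S*(S + S²))
756/(-1832) + C/a(1/(-53)) = 756/(-1832) - 738*2809/(1 + 1/(-53)) = 756*(-1/1832) - 738*2809/(1 - 1/53) = -189/458 - 738/((1/2809)*(52/53)) = -189/458 - 738/52/148877 = -189/458 - 738*148877/52 = -189/458 - 54935613/26 = -6290128917/2977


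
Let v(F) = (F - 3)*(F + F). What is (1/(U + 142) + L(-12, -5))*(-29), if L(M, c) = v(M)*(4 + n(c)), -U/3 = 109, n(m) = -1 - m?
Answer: -15451171/185 ≈ -83520.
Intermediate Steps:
U = -327 (U = -3*109 = -327)
v(F) = 2*F*(-3 + F) (v(F) = (-3 + F)*(2*F) = 2*F*(-3 + F))
L(M, c) = 2*M*(-3 + M)*(3 - c) (L(M, c) = (2*M*(-3 + M))*(4 + (-1 - c)) = (2*M*(-3 + M))*(3 - c) = 2*M*(-3 + M)*(3 - c))
(1/(U + 142) + L(-12, -5))*(-29) = (1/(-327 + 142) - 2*(-12)*(-3 - 12)*(-3 - 5))*(-29) = (1/(-185) - 2*(-12)*(-15)*(-8))*(-29) = (-1/185 + 2880)*(-29) = (532799/185)*(-29) = -15451171/185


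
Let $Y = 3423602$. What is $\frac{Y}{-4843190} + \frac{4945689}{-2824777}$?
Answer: $- \frac{16811911847332}{6840465859315} \approx -2.4577$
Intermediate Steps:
$\frac{Y}{-4843190} + \frac{4945689}{-2824777} = \frac{3423602}{-4843190} + \frac{4945689}{-2824777} = 3423602 \left(- \frac{1}{4843190}\right) + 4945689 \left(- \frac{1}{2824777}\right) = - \frac{1711801}{2421595} - \frac{4945689}{2824777} = - \frac{16811911847332}{6840465859315}$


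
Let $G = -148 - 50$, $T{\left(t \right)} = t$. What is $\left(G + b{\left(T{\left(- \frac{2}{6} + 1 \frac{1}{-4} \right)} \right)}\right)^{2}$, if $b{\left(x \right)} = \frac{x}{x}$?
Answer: $38809$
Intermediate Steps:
$b{\left(x \right)} = 1$
$G = -198$ ($G = -148 - 50 = -198$)
$\left(G + b{\left(T{\left(- \frac{2}{6} + 1 \frac{1}{-4} \right)} \right)}\right)^{2} = \left(-198 + 1\right)^{2} = \left(-197\right)^{2} = 38809$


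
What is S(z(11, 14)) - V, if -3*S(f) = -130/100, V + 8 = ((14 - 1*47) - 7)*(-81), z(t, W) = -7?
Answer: -96947/30 ≈ -3231.6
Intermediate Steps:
V = 3232 (V = -8 + ((14 - 1*47) - 7)*(-81) = -8 + ((14 - 47) - 7)*(-81) = -8 + (-33 - 7)*(-81) = -8 - 40*(-81) = -8 + 3240 = 3232)
S(f) = 13/30 (S(f) = -(-130)/(3*100) = -1/3*(-13/10) = 13/30)
S(z(11, 14)) - V = 13/30 - 1*3232 = 13/30 - 3232 = -96947/30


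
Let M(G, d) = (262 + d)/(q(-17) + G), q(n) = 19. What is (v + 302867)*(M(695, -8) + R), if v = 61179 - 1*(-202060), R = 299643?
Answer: 20185958283956/119 ≈ 1.6963e+11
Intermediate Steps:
v = 263239 (v = 61179 + 202060 = 263239)
M(G, d) = (262 + d)/(19 + G)
(v + 302867)*(M(695, -8) + R) = (263239 + 302867)*((262 - 8)/(19 + 695) + 299643) = 566106*(254/714 + 299643) = 566106*((1/714)*254 + 299643) = 566106*(127/357 + 299643) = 566106*(106972678/357) = 20185958283956/119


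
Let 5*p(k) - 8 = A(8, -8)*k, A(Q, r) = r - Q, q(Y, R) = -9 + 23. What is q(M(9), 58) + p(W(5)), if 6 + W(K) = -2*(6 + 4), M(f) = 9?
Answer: 494/5 ≈ 98.800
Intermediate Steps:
W(K) = -26 (W(K) = -6 - 2*(6 + 4) = -6 - 2*10 = -6 - 20 = -26)
q(Y, R) = 14
p(k) = 8/5 - 16*k/5 (p(k) = 8/5 + ((-8 - 1*8)*k)/5 = 8/5 + ((-8 - 8)*k)/5 = 8/5 + (-16*k)/5 = 8/5 - 16*k/5)
q(M(9), 58) + p(W(5)) = 14 + (8/5 - 16/5*(-26)) = 14 + (8/5 + 416/5) = 14 + 424/5 = 494/5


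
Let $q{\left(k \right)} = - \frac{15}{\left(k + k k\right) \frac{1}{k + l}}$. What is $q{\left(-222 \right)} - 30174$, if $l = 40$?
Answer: $- \frac{18979411}{629} \approx -30174.0$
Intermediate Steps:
$q{\left(k \right)} = - \frac{15 \left(40 + k\right)}{k + k^{2}}$ ($q{\left(k \right)} = - \frac{15}{\left(k + k k\right) \frac{1}{k + 40}} = - \frac{15}{\left(k + k^{2}\right) \frac{1}{40 + k}} = - \frac{15}{\frac{1}{40 + k} \left(k + k^{2}\right)} = - 15 \frac{40 + k}{k + k^{2}} = - \frac{15 \left(40 + k\right)}{k + k^{2}}$)
$q{\left(-222 \right)} - 30174 = \frac{15 \left(-40 - -222\right)}{\left(-222\right) \left(1 - 222\right)} - 30174 = 15 \left(- \frac{1}{222}\right) \frac{1}{-221} \left(-40 + 222\right) - 30174 = 15 \left(- \frac{1}{222}\right) \left(- \frac{1}{221}\right) 182 - 30174 = \frac{35}{629} - 30174 = - \frac{18979411}{629}$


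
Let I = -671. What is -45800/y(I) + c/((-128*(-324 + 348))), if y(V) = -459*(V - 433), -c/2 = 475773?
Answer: 5021269961/16215552 ≈ 309.66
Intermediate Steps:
c = -951546 (c = -2*475773 = -951546)
y(V) = 198747 - 459*V (y(V) = -459*(-433 + V) = 198747 - 459*V)
-45800/y(I) + c/((-128*(-324 + 348))) = -45800/(198747 - 459*(-671)) - 951546*(-1/(128*(-324 + 348))) = -45800/(198747 + 307989) - 951546/((-128*24)) = -45800/506736 - 951546/(-3072) = -45800*1/506736 - 951546*(-1/3072) = -5725/63342 + 158591/512 = 5021269961/16215552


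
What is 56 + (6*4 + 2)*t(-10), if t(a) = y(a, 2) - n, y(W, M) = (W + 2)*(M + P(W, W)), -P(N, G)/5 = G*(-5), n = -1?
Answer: 51666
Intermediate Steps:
P(N, G) = 25*G (P(N, G) = -5*G*(-5) = -(-25)*G = 25*G)
y(W, M) = (2 + W)*(M + 25*W) (y(W, M) = (W + 2)*(M + 25*W) = (2 + W)*(M + 25*W))
t(a) = 5 + 25*a² + 52*a (t(a) = (2*2 + 25*a² + 50*a + 2*a) - 1*(-1) = (4 + 25*a² + 50*a + 2*a) + 1 = (4 + 25*a² + 52*a) + 1 = 5 + 25*a² + 52*a)
56 + (6*4 + 2)*t(-10) = 56 + (6*4 + 2)*(5 + 25*(-10)² + 52*(-10)) = 56 + (24 + 2)*(5 + 25*100 - 520) = 56 + 26*(5 + 2500 - 520) = 56 + 26*1985 = 56 + 51610 = 51666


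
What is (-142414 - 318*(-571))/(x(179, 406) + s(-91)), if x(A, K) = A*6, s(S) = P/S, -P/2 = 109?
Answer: 890981/24488 ≈ 36.384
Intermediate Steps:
P = -218 (P = -2*109 = -218)
s(S) = -218/S
x(A, K) = 6*A
(-142414 - 318*(-571))/(x(179, 406) + s(-91)) = (-142414 - 318*(-571))/(6*179 - 218/(-91)) = (-142414 + 181578)/(1074 - 218*(-1/91)) = 39164/(1074 + 218/91) = 39164/(97952/91) = 39164*(91/97952) = 890981/24488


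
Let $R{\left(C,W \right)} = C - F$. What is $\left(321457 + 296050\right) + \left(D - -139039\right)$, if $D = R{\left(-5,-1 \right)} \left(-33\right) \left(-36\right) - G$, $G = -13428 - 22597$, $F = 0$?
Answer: $786631$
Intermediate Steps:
$G = -36025$
$R{\left(C,W \right)} = C$ ($R{\left(C,W \right)} = C - 0 = C + 0 = C$)
$D = 30085$ ($D = \left(-5\right) \left(-33\right) \left(-36\right) - -36025 = 165 \left(-36\right) + 36025 = -5940 + 36025 = 30085$)
$\left(321457 + 296050\right) + \left(D - -139039\right) = \left(321457 + 296050\right) + \left(30085 - -139039\right) = 617507 + \left(30085 + 139039\right) = 617507 + 169124 = 786631$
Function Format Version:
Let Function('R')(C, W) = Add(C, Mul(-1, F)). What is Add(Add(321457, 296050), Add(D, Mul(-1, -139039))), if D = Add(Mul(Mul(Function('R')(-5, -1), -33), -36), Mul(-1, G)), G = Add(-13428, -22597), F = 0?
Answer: 786631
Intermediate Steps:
G = -36025
Function('R')(C, W) = C (Function('R')(C, W) = Add(C, Mul(-1, 0)) = Add(C, 0) = C)
D = 30085 (D = Add(Mul(Mul(-5, -33), -36), Mul(-1, -36025)) = Add(Mul(165, -36), 36025) = Add(-5940, 36025) = 30085)
Add(Add(321457, 296050), Add(D, Mul(-1, -139039))) = Add(Add(321457, 296050), Add(30085, Mul(-1, -139039))) = Add(617507, Add(30085, 139039)) = Add(617507, 169124) = 786631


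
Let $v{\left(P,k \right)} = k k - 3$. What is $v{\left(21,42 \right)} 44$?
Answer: $77484$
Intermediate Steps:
$v{\left(P,k \right)} = -3 + k^{2}$ ($v{\left(P,k \right)} = k^{2} - 3 = -3 + k^{2}$)
$v{\left(21,42 \right)} 44 = \left(-3 + 42^{2}\right) 44 = \left(-3 + 1764\right) 44 = 1761 \cdot 44 = 77484$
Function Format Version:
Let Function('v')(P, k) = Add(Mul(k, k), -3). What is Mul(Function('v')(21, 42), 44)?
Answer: 77484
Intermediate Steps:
Function('v')(P, k) = Add(-3, Pow(k, 2)) (Function('v')(P, k) = Add(Pow(k, 2), -3) = Add(-3, Pow(k, 2)))
Mul(Function('v')(21, 42), 44) = Mul(Add(-3, Pow(42, 2)), 44) = Mul(Add(-3, 1764), 44) = Mul(1761, 44) = 77484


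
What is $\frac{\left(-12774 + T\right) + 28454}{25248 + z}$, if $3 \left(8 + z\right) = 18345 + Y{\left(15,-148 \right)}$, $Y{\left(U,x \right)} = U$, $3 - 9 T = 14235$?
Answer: $\frac{5287}{11760} \approx 0.44957$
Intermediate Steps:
$T = - \frac{4744}{3}$ ($T = \frac{1}{3} - \frac{4745}{3} = - \frac{4744}{3} \approx -1581.3$)
$z = 6112$ ($z = -8 + \frac{18345 + 15}{3} = -8 + \frac{1}{3} \cdot 18360 = -8 + 6120 = 6112$)
$\frac{\left(-12774 + T\right) + 28454}{25248 + z} = \frac{\left(-12774 - \frac{4744}{3}\right) + 28454}{25248 + 6112} = \frac{- \frac{43066}{3} + 28454}{31360} = \frac{42296}{3} \cdot \frac{1}{31360} = \frac{5287}{11760}$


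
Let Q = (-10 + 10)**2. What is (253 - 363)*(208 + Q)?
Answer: -22880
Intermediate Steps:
Q = 0 (Q = 0**2 = 0)
(253 - 363)*(208 + Q) = (253 - 363)*(208 + 0) = -110*208 = -22880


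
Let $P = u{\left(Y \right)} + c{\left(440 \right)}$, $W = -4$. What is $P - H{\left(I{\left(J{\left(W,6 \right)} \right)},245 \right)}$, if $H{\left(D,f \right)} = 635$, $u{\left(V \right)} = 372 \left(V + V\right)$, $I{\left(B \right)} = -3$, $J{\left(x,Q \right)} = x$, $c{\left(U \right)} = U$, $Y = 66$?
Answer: $48909$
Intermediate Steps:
$u{\left(V \right)} = 744 V$ ($u{\left(V \right)} = 372 \cdot 2 V = 744 V$)
$P = 49544$ ($P = 744 \cdot 66 + 440 = 49104 + 440 = 49544$)
$P - H{\left(I{\left(J{\left(W,6 \right)} \right)},245 \right)} = 49544 - 635 = 48909$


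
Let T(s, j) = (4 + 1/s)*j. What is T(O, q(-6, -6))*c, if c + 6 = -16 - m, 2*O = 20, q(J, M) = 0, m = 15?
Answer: 0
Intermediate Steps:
O = 10 (O = (½)*20 = 10)
T(s, j) = j*(4 + 1/s)
c = -37 (c = -6 + (-16 - 1*15) = -6 + (-16 - 15) = -6 - 31 = -37)
T(O, q(-6, -6))*c = (4*0 + 0/10)*(-37) = (0 + 0*(⅒))*(-37) = (0 + 0)*(-37) = 0*(-37) = 0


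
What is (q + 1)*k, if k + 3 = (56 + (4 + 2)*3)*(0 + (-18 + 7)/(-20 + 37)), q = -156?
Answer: 134075/17 ≈ 7886.8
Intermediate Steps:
k = -865/17 (k = -3 + (56 + (4 + 2)*3)*(0 + (-18 + 7)/(-20 + 37)) = -3 + (56 + 6*3)*(0 - 11/17) = -3 + (56 + 18)*(0 - 11*1/17) = -3 + 74*(0 - 11/17) = -3 + 74*(-11/17) = -3 - 814/17 = -865/17 ≈ -50.882)
(q + 1)*k = (-156 + 1)*(-865/17) = -155*(-865/17) = 134075/17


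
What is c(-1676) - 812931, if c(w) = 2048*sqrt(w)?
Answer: -812931 + 4096*I*sqrt(419) ≈ -8.1293e+5 + 83843.0*I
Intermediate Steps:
c(-1676) - 812931 = 2048*sqrt(-1676) - 812931 = 2048*(2*I*sqrt(419)) - 812931 = 4096*I*sqrt(419) - 812931 = -812931 + 4096*I*sqrt(419)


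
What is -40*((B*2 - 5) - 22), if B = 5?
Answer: 680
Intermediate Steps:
-40*((B*2 - 5) - 22) = -40*((5*2 - 5) - 22) = -40*((10 - 5) - 22) = -40*(5 - 22) = -40*(-17) = 680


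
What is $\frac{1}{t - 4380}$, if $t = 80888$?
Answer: $\frac{1}{76508} \approx 1.3071 \cdot 10^{-5}$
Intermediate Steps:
$\frac{1}{t - 4380} = \frac{1}{80888 - 4380} = \frac{1}{76508}$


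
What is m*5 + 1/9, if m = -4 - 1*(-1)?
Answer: -134/9 ≈ -14.889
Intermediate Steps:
m = -3 (m = -4 + 1 = -3)
m*5 + 1/9 = -3*5 + 1/9 = -15 + ⅑ = -134/9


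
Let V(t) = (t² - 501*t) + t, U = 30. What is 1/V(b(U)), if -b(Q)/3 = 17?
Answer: 1/28101 ≈ 3.5586e-5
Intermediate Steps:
b(Q) = -51 (b(Q) = -3*17 = -51)
V(t) = t² - 500*t
1/V(b(U)) = 1/(-51*(-500 - 51)) = 1/(-51*(-551)) = 1/28101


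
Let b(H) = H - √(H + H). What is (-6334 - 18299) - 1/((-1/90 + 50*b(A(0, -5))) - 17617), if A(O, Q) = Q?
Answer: 81*(-1368500*√10 + 489020093*I)/(-1608031*I + 4500*√10) ≈ -24633.0 - 4.7684e-7*I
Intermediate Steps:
b(H) = H - √2*√H (b(H) = H - √(2*H) = H - √2*√H)
(-6334 - 18299) - 1/((-1/90 + 50*b(A(0, -5))) - 17617) = (-6334 - 18299) - 1/((-1/90 + 50*(-5 - √2*√(-5))) - 17617) = -24633 - 1/((-1*1/90 + 50*(-5 - √2*I*√5)) - 17617) = -24633 - 1/((-1/90 + 50*(-5 - I*√10)) - 17617) = -24633 - 1/((-1/90 + (-250 - 50*I*√10)) - 17617) = -24633 - 1/((-22501/90 - 50*I*√10) - 17617) = -24633 - 1/(-1608031/90 - 50*I*√10)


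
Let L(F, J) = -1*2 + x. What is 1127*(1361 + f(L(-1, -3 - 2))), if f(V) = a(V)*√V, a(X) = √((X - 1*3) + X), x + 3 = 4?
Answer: 1533847 - 1127*√5 ≈ 1.5313e+6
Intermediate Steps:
x = 1 (x = -3 + 4 = 1)
a(X) = √(-3 + 2*X) (a(X) = √((X - 3) + X) = √((-3 + X) + X) = √(-3 + 2*X))
L(F, J) = -1 (L(F, J) = -1*2 + 1 = -2 + 1 = -1)
f(V) = √V*√(-3 + 2*V) (f(V) = √(-3 + 2*V)*√V = √V*√(-3 + 2*V))
1127*(1361 + f(L(-1, -3 - 2))) = 1127*(1361 + √(-1)*√(-3 + 2*(-1))) = 1127*(1361 + I*√(-3 - 2)) = 1127*(1361 + I*√(-5)) = 1127*(1361 + I*(I*√5)) = 1127*(1361 - √5) = 1533847 - 1127*√5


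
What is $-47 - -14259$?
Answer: $14212$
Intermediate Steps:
$-47 - -14259 = -47 + 14259 = 14212$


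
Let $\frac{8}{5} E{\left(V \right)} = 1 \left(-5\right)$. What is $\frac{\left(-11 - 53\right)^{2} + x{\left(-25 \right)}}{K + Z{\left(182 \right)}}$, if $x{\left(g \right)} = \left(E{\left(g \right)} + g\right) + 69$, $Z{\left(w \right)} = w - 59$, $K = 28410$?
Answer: $\frac{33095}{228264} \approx 0.14499$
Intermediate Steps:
$E{\left(V \right)} = - \frac{25}{8}$ ($E{\left(V \right)} = \frac{5 \cdot 1 \left(-5\right)}{8} = \frac{5}{8} \left(-5\right) = - \frac{25}{8}$)
$Z{\left(w \right)} = -59 + w$ ($Z{\left(w \right)} = w - 59 = -59 + w$)
$x{\left(g \right)} = \frac{527}{8} + g$ ($x{\left(g \right)} = \left(- \frac{25}{8} + g\right) + 69 = \frac{527}{8} + g$)
$\frac{\left(-11 - 53\right)^{2} + x{\left(-25 \right)}}{K + Z{\left(182 \right)}} = \frac{\left(-11 - 53\right)^{2} + \left(\frac{527}{8} - 25\right)}{28410 + \left(-59 + 182\right)} = \frac{\left(-64\right)^{2} + \frac{327}{8}}{28410 + 123} = \frac{4096 + \frac{327}{8}}{28533} = \frac{33095}{8} \cdot \frac{1}{28533} = \frac{33095}{228264}$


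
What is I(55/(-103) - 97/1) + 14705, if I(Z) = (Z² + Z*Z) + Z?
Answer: 356814839/10609 ≈ 33633.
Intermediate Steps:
I(Z) = Z + 2*Z² (I(Z) = (Z² + Z²) + Z = 2*Z² + Z = Z + 2*Z²)
I(55/(-103) - 97/1) + 14705 = (55/(-103) - 97/1)*(1 + 2*(55/(-103) - 97/1)) + 14705 = (55*(-1/103) - 97*1)*(1 + 2*(55*(-1/103) - 97*1)) + 14705 = (-55/103 - 97)*(1 + 2*(-55/103 - 97)) + 14705 = -10046*(1 + 2*(-10046/103))/103 + 14705 = -10046*(1 - 20092/103)/103 + 14705 = -10046/103*(-19989/103) + 14705 = 200809494/10609 + 14705 = 356814839/10609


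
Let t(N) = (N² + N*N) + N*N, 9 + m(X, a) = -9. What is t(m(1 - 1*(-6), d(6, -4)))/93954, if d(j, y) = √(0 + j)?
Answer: 162/15659 ≈ 0.010345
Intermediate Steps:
d(j, y) = √j
m(X, a) = -18 (m(X, a) = -9 - 9 = -18)
t(N) = 3*N² (t(N) = (N² + N²) + N² = 2*N² + N² = 3*N²)
t(m(1 - 1*(-6), d(6, -4)))/93954 = (3*(-18)²)/93954 = (3*324)*(1/93954) = 972*(1/93954) = 162/15659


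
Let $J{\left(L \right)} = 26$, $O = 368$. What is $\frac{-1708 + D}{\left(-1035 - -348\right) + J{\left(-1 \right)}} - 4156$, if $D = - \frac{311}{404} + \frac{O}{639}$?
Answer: $- \frac{708743497591}{170641116} \approx -4153.4$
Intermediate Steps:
$D = - \frac{50057}{258156}$ ($D = - \frac{311}{404} + \frac{368}{639} = - \frac{50057}{258156} \approx -0.1939$)
$\frac{-1708 + D}{\left(-1035 - -348\right) + J{\left(-1 \right)}} - 4156 = \frac{-1708 - \frac{50057}{258156}}{\left(-1035 - -348\right) + 26} - 4156 = - \frac{440980505}{258156 \left(\left(-1035 + 348\right) + 26\right)} - 4156 = - \frac{440980505}{258156 \left(-687 + 26\right)} - 4156 = - \frac{440980505}{258156 \left(-661\right)} - 4156 = \left(- \frac{440980505}{258156}\right) \left(- \frac{1}{661}\right) - 4156 = \frac{440980505}{170641116} - 4156 = - \frac{708743497591}{170641116}$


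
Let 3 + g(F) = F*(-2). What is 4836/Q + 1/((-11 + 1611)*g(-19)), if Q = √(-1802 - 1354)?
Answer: 1/56000 - 806*I*√789/263 ≈ 1.7857e-5 - 86.083*I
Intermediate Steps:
g(F) = -3 - 2*F (g(F) = -3 + F*(-2) = -3 - 2*F)
Q = 2*I*√789 (Q = √(-3156) = 2*I*√789 ≈ 56.178*I)
4836/Q + 1/((-11 + 1611)*g(-19)) = 4836/((2*I*√789)) + 1/((-11 + 1611)*(-3 - 2*(-19))) = 4836*(-I*√789/1578) + 1/(1600*(-3 + 38)) = -806*I*√789/263 + (1/1600)/35 = -806*I*√789/263 + (1/1600)*(1/35) = -806*I*√789/263 + 1/56000 = 1/56000 - 806*I*√789/263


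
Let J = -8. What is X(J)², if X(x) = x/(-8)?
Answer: 1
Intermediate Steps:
X(x) = -x/8 (X(x) = x*(-⅛) = -x/8)
X(J)² = (-⅛*(-8))² = 1² = 1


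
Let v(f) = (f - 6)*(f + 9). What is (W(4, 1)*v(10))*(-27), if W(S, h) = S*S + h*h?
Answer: -34884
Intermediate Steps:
W(S, h) = S**2 + h**2
v(f) = (-6 + f)*(9 + f)
(W(4, 1)*v(10))*(-27) = ((4**2 + 1**2)*(-54 + 10**2 + 3*10))*(-27) = ((16 + 1)*(-54 + 100 + 30))*(-27) = (17*76)*(-27) = 1292*(-27) = -34884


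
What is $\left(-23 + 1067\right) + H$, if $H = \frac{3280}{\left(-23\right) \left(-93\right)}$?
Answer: $\frac{2236396}{2139} \approx 1045.5$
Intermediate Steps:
$H = \frac{3280}{2139} \approx 1.5334$
$\left(-23 + 1067\right) + H = \left(-23 + 1067\right) + \frac{3280}{2139} = 1044 + \frac{3280}{2139} = \frac{2236396}{2139}$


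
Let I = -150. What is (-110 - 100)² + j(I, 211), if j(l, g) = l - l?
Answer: 44100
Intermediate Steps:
j(l, g) = 0
(-110 - 100)² + j(I, 211) = (-110 - 100)² + 0 = (-210)² + 0 = 44100 + 0 = 44100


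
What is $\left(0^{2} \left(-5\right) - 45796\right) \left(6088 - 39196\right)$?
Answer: $1516213968$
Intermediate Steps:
$\left(0^{2} \left(-5\right) - 45796\right) \left(6088 - 39196\right) = \left(0 \left(-5\right) - 45796\right) \left(-33108\right) = \left(0 - 45796\right) \left(-33108\right) = \left(-45796\right) \left(-33108\right) = 1516213968$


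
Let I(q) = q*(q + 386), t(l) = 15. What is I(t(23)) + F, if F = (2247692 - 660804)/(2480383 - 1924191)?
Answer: 418385221/69524 ≈ 6017.9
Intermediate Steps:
I(q) = q*(386 + q)
F = 198361/69524 (F = 1586888/556192 = 1586888*(1/556192) = 198361/69524 ≈ 2.8531)
I(t(23)) + F = 15*(386 + 15) + 198361/69524 = 15*401 + 198361/69524 = 6015 + 198361/69524 = 418385221/69524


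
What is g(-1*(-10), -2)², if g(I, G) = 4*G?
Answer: 64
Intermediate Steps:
g(-1*(-10), -2)² = (4*(-2))² = (-8)² = 64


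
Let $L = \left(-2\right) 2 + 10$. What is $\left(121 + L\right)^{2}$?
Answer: $16129$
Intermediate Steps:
$L = 6$ ($L = -4 + 10 = 6$)
$\left(121 + L\right)^{2} = \left(121 + 6\right)^{2} = 127^{2} = 16129$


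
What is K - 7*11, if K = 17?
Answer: -60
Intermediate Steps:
K - 7*11 = 17 - 7*11 = 17 - 77 = -60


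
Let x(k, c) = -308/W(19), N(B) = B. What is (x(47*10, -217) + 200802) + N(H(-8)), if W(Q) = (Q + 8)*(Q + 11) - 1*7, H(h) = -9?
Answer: 14657861/73 ≈ 2.0079e+5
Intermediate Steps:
W(Q) = -7 + (8 + Q)*(11 + Q) (W(Q) = (8 + Q)*(11 + Q) - 7 = -7 + (8 + Q)*(11 + Q))
x(k, c) = -28/73 (x(k, c) = -308/(81 + 19² + 19*19) = -308/(81 + 361 + 361) = -308/803 = -308*1/803 = -28/73)
(x(47*10, -217) + 200802) + N(H(-8)) = (-28/73 + 200802) - 9 = 14658518/73 - 9 = 14657861/73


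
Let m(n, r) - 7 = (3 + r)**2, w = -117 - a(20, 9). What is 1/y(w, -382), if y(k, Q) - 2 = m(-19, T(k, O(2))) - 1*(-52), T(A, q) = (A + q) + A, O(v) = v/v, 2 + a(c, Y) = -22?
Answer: 1/33185 ≈ 3.0134e-5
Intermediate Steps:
a(c, Y) = -24 (a(c, Y) = -2 - 22 = -24)
O(v) = 1
w = -93 (w = -117 - 1*(-24) = -117 + 24 = -93)
T(A, q) = q + 2*A
m(n, r) = 7 + (3 + r)**2
y(k, Q) = 61 + (4 + 2*k)**2 (y(k, Q) = 2 + ((7 + (3 + (1 + 2*k))**2) - 1*(-52)) = 2 + ((7 + (4 + 2*k)**2) + 52) = 2 + (59 + (4 + 2*k)**2) = 61 + (4 + 2*k)**2)
1/y(w, -382) = 1/(61 + 4*(2 - 93)**2) = 1/(61 + 4*(-91)**2) = 1/(61 + 4*8281) = 1/(61 + 33124) = 1/33185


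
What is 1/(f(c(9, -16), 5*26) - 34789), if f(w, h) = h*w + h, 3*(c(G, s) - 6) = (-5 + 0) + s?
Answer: -1/34789 ≈ -2.8745e-5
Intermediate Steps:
c(G, s) = 13/3 + s/3 (c(G, s) = 6 + ((-5 + 0) + s)/3 = 6 + (-5 + s)/3 = 6 + (-5/3 + s/3) = 13/3 + s/3)
f(w, h) = h + h*w
1/(f(c(9, -16), 5*26) - 34789) = 1/((5*26)*(1 + (13/3 + (1/3)*(-16))) - 34789) = 1/(130*(1 + (13/3 - 16/3)) - 34789) = 1/(130*(1 - 1) - 34789) = 1/(130*0 - 34789) = 1/(0 - 34789) = 1/(-34789) = -1/34789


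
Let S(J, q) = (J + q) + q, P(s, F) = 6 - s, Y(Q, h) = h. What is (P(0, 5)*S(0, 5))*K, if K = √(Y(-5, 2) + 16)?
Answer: 180*√2 ≈ 254.56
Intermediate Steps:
K = 3*√2 (K = √(2 + 16) = √18 = 3*√2 ≈ 4.2426)
S(J, q) = J + 2*q
(P(0, 5)*S(0, 5))*K = ((6 - 1*0)*(0 + 2*5))*(3*√2) = ((6 + 0)*(0 + 10))*(3*√2) = (6*10)*(3*√2) = 60*(3*√2) = 180*√2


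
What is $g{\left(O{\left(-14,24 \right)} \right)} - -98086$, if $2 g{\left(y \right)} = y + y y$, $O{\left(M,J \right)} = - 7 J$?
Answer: $112114$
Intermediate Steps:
$g{\left(y \right)} = \frac{y}{2} + \frac{y^{2}}{2}$ ($g{\left(y \right)} = \frac{y + y y}{2} = \frac{y + y^{2}}{2} = \frac{y}{2} + \frac{y^{2}}{2}$)
$g{\left(O{\left(-14,24 \right)} \right)} - -98086 = \frac{\left(-7\right) 24 \left(1 - 168\right)}{2} - -98086 = \frac{1}{2} \left(-168\right) \left(1 - 168\right) + 98086 = \frac{1}{2} \left(-168\right) \left(-167\right) + 98086 = 14028 + 98086 = 112114$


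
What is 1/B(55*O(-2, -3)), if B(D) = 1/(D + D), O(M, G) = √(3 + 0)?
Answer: 110*√3 ≈ 190.53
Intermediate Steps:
O(M, G) = √3
B(D) = 1/(2*D)
1/B(55*O(-2, -3)) = 1/(1/(2*((55*√3)))) = 1/((√3/165)/2) = 1/(√3/330) = 110*√3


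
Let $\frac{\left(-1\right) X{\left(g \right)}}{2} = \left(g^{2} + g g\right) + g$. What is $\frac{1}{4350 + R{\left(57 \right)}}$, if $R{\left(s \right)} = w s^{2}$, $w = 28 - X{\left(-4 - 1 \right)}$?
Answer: $\frac{1}{387732} \approx 2.5791 \cdot 10^{-6}$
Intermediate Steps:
$X{\left(g \right)} = - 4 g^{2} - 2 g$ ($X{\left(g \right)} = - 2 \left(\left(g^{2} + g g\right) + g\right) = - 2 \left(\left(g^{2} + g^{2}\right) + g\right) = - 2 \left(2 g^{2} + g\right) = - 2 \left(g + 2 g^{2}\right) = - 4 g^{2} - 2 g$)
$w = 118$ ($w = 28 - - 2 \left(-4 - 1\right) \left(1 + 2 \left(-4 - 1\right)\right) = 28 - \left(-2\right) \left(-5\right) \left(1 + 2 \left(-5\right)\right) = 28 - \left(-2\right) \left(-5\right) \left(1 - 10\right) = 28 - \left(-2\right) \left(-5\right) \left(-9\right) = 28 - -90 = 28 + 90 = 118$)
$R{\left(s \right)} = 118 s^{2}$
$\frac{1}{4350 + R{\left(57 \right)}} = \frac{1}{4350 + 118 \cdot 57^{2}} = \frac{1}{4350 + 118 \cdot 3249} = \frac{1}{4350 + 383382} = \frac{1}{387732}$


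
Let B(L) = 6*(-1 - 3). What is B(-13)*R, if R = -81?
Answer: 1944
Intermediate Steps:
B(L) = -24 (B(L) = 6*(-4) = -24)
B(-13)*R = -24*(-81) = 1944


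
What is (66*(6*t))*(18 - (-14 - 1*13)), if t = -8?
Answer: -142560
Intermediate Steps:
(66*(6*t))*(18 - (-14 - 1*13)) = (66*(6*(-8)))*(18 - (-14 - 1*13)) = (66*(-48))*(18 - (-14 - 13)) = -3168*(18 - 1*(-27)) = -3168*(18 + 27) = -3168*45 = -142560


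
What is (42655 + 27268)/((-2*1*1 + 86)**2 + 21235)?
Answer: 69923/28291 ≈ 2.4716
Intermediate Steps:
(42655 + 27268)/((-2*1*1 + 86)**2 + 21235) = 69923/((-2*1 + 86)**2 + 21235) = 69923/((-2 + 86)**2 + 21235) = 69923/(84**2 + 21235) = 69923/(7056 + 21235) = 69923/28291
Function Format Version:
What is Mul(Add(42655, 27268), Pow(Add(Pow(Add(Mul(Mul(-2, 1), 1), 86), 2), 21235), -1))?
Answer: Rational(69923, 28291) ≈ 2.4716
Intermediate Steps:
Mul(Add(42655, 27268), Pow(Add(Pow(Add(Mul(Mul(-2, 1), 1), 86), 2), 21235), -1)) = Mul(69923, Pow(Add(Pow(Add(Mul(-2, 1), 86), 2), 21235), -1)) = Mul(69923, Pow(Add(Pow(Add(-2, 86), 2), 21235), -1)) = Mul(69923, Pow(Add(Pow(84, 2), 21235), -1)) = Mul(69923, Pow(Add(7056, 21235), -1)) = Mul(69923, Pow(28291, -1)) = Mul(69923, Rational(1, 28291)) = Rational(69923, 28291)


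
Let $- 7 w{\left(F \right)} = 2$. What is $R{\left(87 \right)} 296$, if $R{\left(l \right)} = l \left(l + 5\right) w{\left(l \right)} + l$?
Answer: $- \frac{4558104}{7} \approx -6.5116 \cdot 10^{5}$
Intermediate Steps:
$w{\left(F \right)} = - \frac{2}{7}$ ($w{\left(F \right)} = \left(- \frac{1}{7}\right) 2 = - \frac{2}{7}$)
$R{\left(l \right)} = l - \frac{2 l \left(5 + l\right)}{7}$ ($R{\left(l \right)} = l \left(l + 5\right) \left(- \frac{2}{7}\right) + l = l \left(5 + l\right) \left(- \frac{2}{7}\right) + l = - \frac{2 l \left(5 + l\right)}{7} + l = l - \frac{2 l \left(5 + l\right)}{7}$)
$R{\left(87 \right)} 296 = \frac{1}{7} \cdot 87 \left(-3 - 174\right) 296 = \frac{1}{7} \cdot 87 \left(-177\right) 296 = \left(- \frac{15399}{7}\right) 296 = - \frac{4558104}{7}$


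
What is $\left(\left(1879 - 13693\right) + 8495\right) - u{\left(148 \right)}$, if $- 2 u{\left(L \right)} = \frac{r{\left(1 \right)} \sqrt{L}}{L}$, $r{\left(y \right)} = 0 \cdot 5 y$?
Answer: $-3319$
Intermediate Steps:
$r{\left(y \right)} = 0$ ($r{\left(y \right)} = 0 y = 0$)
$u{\left(L \right)} = 0$ ($u{\left(L \right)} = - \frac{0 \sqrt{L} \frac{1}{L}}{2} = - \frac{0 \frac{1}{L}}{2} = \left(- \frac{1}{2}\right) 0 = 0$)
$\left(\left(1879 - 13693\right) + 8495\right) - u{\left(148 \right)} = \left(\left(1879 - 13693\right) + 8495\right) - 0 = \left(-11814 + 8495\right) + 0 = -3319 + 0 = -3319$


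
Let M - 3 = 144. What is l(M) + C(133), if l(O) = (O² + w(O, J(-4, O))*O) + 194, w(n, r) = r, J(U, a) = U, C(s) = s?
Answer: 21348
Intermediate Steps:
M = 147 (M = 3 + 144 = 147)
l(O) = 194 + O² - 4*O (l(O) = (O² - 4*O) + 194 = 194 + O² - 4*O)
l(M) + C(133) = (194 + 147² - 4*147) + 133 = (194 + 21609 - 588) + 133 = 21215 + 133 = 21348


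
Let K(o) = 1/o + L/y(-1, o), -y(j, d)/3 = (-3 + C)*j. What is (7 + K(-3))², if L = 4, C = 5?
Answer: 484/9 ≈ 53.778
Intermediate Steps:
y(j, d) = -6*j (y(j, d) = -3*(-3 + 5)*j = -6*j)
K(o) = ⅔ + 1/o (K(o) = 1/o + 4/((-6*(-1))) = 1/o + 4/6 = 1/o + 4*(⅙) = 1/o + ⅔ = ⅔ + 1/o)
(7 + K(-3))² = (7 + (⅔ + 1/(-3)))² = (7 + (⅔ - ⅓))² = (7 + ⅓)² = (22/3)² = 484/9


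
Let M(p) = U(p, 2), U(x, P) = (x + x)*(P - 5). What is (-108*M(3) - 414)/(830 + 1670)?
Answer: 153/250 ≈ 0.61200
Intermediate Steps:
U(x, P) = 2*x*(-5 + P) (U(x, P) = (2*x)*(-5 + P) = 2*x*(-5 + P))
M(p) = -6*p (M(p) = 2*p*(-5 + 2) = 2*p*(-3) = -6*p)
(-108*M(3) - 414)/(830 + 1670) = (-(-648)*3 - 414)/(830 + 1670) = (-108*(-18) - 414)/2500 = (1944 - 414)*(1/2500) = 1530*(1/2500) = 153/250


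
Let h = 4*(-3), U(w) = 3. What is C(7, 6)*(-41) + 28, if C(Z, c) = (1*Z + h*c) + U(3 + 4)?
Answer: 2570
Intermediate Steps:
h = -12
C(Z, c) = 3 + Z - 12*c (C(Z, c) = (1*Z - 12*c) + 3 = (Z - 12*c) + 3 = 3 + Z - 12*c)
C(7, 6)*(-41) + 28 = (3 + 7 - 12*6)*(-41) + 28 = (3 + 7 - 72)*(-41) + 28 = -62*(-41) + 28 = 2542 + 28 = 2570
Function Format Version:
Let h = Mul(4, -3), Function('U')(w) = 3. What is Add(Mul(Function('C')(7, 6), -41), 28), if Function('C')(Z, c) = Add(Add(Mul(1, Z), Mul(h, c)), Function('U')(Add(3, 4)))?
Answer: 2570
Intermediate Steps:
h = -12
Function('C')(Z, c) = Add(3, Z, Mul(-12, c)) (Function('C')(Z, c) = Add(Add(Mul(1, Z), Mul(-12, c)), 3) = Add(Add(Z, Mul(-12, c)), 3) = Add(3, Z, Mul(-12, c)))
Add(Mul(Function('C')(7, 6), -41), 28) = Add(Mul(Add(3, 7, Mul(-12, 6)), -41), 28) = Add(Mul(Add(3, 7, -72), -41), 28) = Add(Mul(-62, -41), 28) = Add(2542, 28) = 2570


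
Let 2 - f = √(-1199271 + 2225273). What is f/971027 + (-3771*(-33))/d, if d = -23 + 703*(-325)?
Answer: -40279018655/73959242482 - √1026002/971027 ≈ -0.54565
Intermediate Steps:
d = -228498 (d = -23 - 228475 = -228498)
f = 2 - √1026002 (f = 2 - √(-1199271 + 2225273) = 2 - √1026002 ≈ -1010.9)
f/971027 + (-3771*(-33))/d = (2 - √1026002)/971027 - 3771*(-33)/(-228498) = (2 - √1026002)*(1/971027) + 124443*(-1/228498) = (2/971027 - √1026002/971027) - 41481/76166 = -40279018655/73959242482 - √1026002/971027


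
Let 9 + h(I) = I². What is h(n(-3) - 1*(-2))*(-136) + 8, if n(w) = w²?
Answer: -15224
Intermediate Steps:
h(I) = -9 + I²
h(n(-3) - 1*(-2))*(-136) + 8 = (-9 + ((-3)² - 1*(-2))²)*(-136) + 8 = (-9 + (9 + 2)²)*(-136) + 8 = (-9 + 11²)*(-136) + 8 = (-9 + 121)*(-136) + 8 = 112*(-136) + 8 = -15232 + 8 = -15224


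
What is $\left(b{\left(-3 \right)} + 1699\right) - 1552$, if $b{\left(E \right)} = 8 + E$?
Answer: $152$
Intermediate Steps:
$\left(b{\left(-3 \right)} + 1699\right) - 1552 = \left(\left(8 - 3\right) + 1699\right) - 1552 = \left(5 + 1699\right) - 1552 = 1704 - 1552 = 152$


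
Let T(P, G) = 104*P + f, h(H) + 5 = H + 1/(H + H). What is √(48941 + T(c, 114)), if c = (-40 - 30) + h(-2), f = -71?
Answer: 2*√10209 ≈ 202.08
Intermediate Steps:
h(H) = -5 + H + 1/(2*H) (h(H) = -5 + (H + 1/(H + H)) = -5 + (H + 1/(2*H)) = -5 + H + 1/(2*H))
c = -309/4 (c = (-40 - 30) + (-5 - 2 + (½)/(-2)) = -70 + (-5 - 2 + (½)*(-½)) = -70 + (-5 - 2 - ¼) = -70 - 29/4 = -309/4 ≈ -77.250)
T(P, G) = -71 + 104*P (T(P, G) = 104*P - 71 = -71 + 104*P)
√(48941 + T(c, 114)) = √(48941 + (-71 + 104*(-309/4))) = √(48941 + (-71 - 8034)) = √(48941 - 8105) = √40836 = 2*√10209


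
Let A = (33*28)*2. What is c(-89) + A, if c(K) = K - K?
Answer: 1848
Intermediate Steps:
c(K) = 0
A = 1848 (A = 924*2 = 1848)
c(-89) + A = 0 + 1848 = 1848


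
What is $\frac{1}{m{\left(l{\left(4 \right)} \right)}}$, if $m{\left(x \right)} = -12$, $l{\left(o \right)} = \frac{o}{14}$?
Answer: $- \frac{1}{12} \approx -0.083333$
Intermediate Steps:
$l{\left(o \right)} = \frac{o}{14}$ ($l{\left(o \right)} = o \frac{1}{14} = \frac{o}{14}$)
$\frac{1}{m{\left(l{\left(4 \right)} \right)}} = \frac{1}{-12} = - \frac{1}{12}$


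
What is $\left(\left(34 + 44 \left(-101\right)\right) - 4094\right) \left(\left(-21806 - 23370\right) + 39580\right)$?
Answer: $47588384$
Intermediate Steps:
$\left(\left(34 + 44 \left(-101\right)\right) - 4094\right) \left(\left(-21806 - 23370\right) + 39580\right) = \left(\left(34 - 4444\right) - 4094\right) \left(\left(-21806 - 23370\right) + 39580\right) = \left(-4410 - 4094\right) \left(-45176 + 39580\right) = \left(-8504\right) \left(-5596\right) = 47588384$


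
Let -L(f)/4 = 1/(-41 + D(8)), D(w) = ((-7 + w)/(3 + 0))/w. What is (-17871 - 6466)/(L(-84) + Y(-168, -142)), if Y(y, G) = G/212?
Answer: 2535866726/59617 ≈ 42536.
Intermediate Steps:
D(w) = (-7/3 + w/3)/w (D(w) = ((-7 + w)/3)/w = ((-7 + w)*(⅓))/w = (-7/3 + w/3)/w)
L(f) = 96/983 (L(f) = -4/(-41 + (⅓)*(-7 + 8)/8) = -4/(-41 + (⅓)*(⅛)*1) = -4/(-41 + 1/24) = -4/(-983/24) = -4*(-24/983) = 96/983)
Y(y, G) = G/212 (Y(y, G) = G*(1/212) = G/212)
(-17871 - 6466)/(L(-84) + Y(-168, -142)) = (-17871 - 6466)/(96/983 + (1/212)*(-142)) = -24337/(96/983 - 71/106) = -24337/(-59617/104198) = -24337*(-104198/59617) = 2535866726/59617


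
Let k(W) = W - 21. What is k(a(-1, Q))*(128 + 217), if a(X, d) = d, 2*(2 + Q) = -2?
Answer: -8280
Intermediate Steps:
Q = -3 (Q = -2 + (½)*(-2) = -2 - 1 = -3)
k(W) = -21 + W
k(a(-1, Q))*(128 + 217) = (-21 - 3)*(128 + 217) = -24*345 = -8280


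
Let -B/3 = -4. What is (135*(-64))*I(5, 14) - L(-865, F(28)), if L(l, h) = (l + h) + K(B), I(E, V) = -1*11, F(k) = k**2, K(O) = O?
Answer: 95109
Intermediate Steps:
B = 12 (B = -3*(-4) = 12)
I(E, V) = -11
L(l, h) = 12 + h + l (L(l, h) = (l + h) + 12 = (h + l) + 12 = 12 + h + l)
(135*(-64))*I(5, 14) - L(-865, F(28)) = (135*(-64))*(-11) - (12 + 28**2 - 865) = -8640*(-11) - (12 + 784 - 865) = 95040 - 1*(-69) = 95040 + 69 = 95109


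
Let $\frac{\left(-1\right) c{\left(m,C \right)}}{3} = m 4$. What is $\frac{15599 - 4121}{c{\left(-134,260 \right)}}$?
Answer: $\frac{1913}{268} \approx 7.1381$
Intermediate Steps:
$c{\left(m,C \right)} = - 12 m$ ($c{\left(m,C \right)} = - 3 m 4 = - 3 \cdot 4 m = - 12 m$)
$\frac{15599 - 4121}{c{\left(-134,260 \right)}} = \frac{15599 - 4121}{\left(-12\right) \left(-134\right)} = \frac{11478}{1608} = 11478 \cdot \frac{1}{1608} = \frac{1913}{268}$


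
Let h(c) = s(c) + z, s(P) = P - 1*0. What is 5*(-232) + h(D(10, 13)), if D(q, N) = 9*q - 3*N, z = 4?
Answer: -1105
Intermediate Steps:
s(P) = P (s(P) = P + 0 = P)
D(q, N) = -3*N + 9*q
h(c) = 4 + c (h(c) = c + 4 = 4 + c)
5*(-232) + h(D(10, 13)) = 5*(-232) + (4 + (-3*13 + 9*10)) = -1160 + (4 + (-39 + 90)) = -1160 + (4 + 51) = -1160 + 55 = -1105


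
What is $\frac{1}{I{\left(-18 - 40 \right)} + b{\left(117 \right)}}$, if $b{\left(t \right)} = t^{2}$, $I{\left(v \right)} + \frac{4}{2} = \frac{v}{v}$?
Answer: $\frac{1}{13688} \approx 7.3057 \cdot 10^{-5}$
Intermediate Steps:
$I{\left(v \right)} = -1$ ($I{\left(v \right)} = -2 + \frac{v}{v} = -2 + 1 = -1$)
$\frac{1}{I{\left(-18 - 40 \right)} + b{\left(117 \right)}} = \frac{1}{-1 + 117^{2}} = \frac{1}{-1 + 13689} = \frac{1}{13688}$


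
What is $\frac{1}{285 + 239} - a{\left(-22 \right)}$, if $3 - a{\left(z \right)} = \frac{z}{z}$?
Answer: $- \frac{1047}{524} \approx -1.9981$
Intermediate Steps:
$a{\left(z \right)} = 2$ ($a{\left(z \right)} = 3 - \frac{z}{z} = 3 - 1 = 2$)
$\frac{1}{285 + 239} - a{\left(-22 \right)} = \frac{1}{285 + 239} - 2 = \frac{1}{524} - 2 = - \frac{1047}{524}$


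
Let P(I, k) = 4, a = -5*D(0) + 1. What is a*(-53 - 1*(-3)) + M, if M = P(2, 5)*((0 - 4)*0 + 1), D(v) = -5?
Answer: -1296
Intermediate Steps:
a = 26 (a = -5*(-5) + 1 = 25 + 1 = 26)
M = 4 (M = 4*((0 - 4)*0 + 1) = 4*(-4*0 + 1) = 4*(0 + 1) = 4*1 = 4)
a*(-53 - 1*(-3)) + M = 26*(-53 - 1*(-3)) + 4 = 26*(-53 + 3) + 4 = 26*(-50) + 4 = -1300 + 4 = -1296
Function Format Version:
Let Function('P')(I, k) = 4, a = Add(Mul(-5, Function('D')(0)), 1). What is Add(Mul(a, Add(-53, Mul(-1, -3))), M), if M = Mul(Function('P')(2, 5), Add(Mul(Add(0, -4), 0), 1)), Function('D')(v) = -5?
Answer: -1296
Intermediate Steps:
a = 26 (a = Add(Mul(-5, -5), 1) = Add(25, 1) = 26)
M = 4 (M = Mul(4, Add(Mul(Add(0, -4), 0), 1)) = Mul(4, Add(Mul(-4, 0), 1)) = Mul(4, Add(0, 1)) = Mul(4, 1) = 4)
Add(Mul(a, Add(-53, Mul(-1, -3))), M) = Add(Mul(26, Add(-53, Mul(-1, -3))), 4) = Add(Mul(26, Add(-53, 3)), 4) = Add(Mul(26, -50), 4) = Add(-1300, 4) = -1296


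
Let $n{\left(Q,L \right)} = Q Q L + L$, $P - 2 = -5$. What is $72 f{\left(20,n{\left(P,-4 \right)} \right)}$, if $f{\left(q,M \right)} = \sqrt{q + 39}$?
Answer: $72 \sqrt{59} \approx 553.04$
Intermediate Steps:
$P = -3$ ($P = 2 - 5 = -3$)
$n{\left(Q,L \right)} = L + L Q^{2}$ ($n{\left(Q,L \right)} = Q^{2} L + L = L Q^{2} + L = L + L Q^{2}$)
$f{\left(q,M \right)} = \sqrt{39 + q}$
$72 f{\left(20,n{\left(P,-4 \right)} \right)} = 72 \sqrt{39 + 20} = 72 \sqrt{59}$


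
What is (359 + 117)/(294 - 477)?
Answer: -476/183 ≈ -2.6011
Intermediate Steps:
(359 + 117)/(294 - 477) = 476/(-183) = 476*(-1/183) = -476/183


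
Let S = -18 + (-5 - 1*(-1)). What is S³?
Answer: -10648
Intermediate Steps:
S = -22 (S = -18 + (-5 + 1) = -18 - 4 = -22)
S³ = (-22)³ = -10648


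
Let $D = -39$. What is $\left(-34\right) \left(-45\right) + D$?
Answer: $1491$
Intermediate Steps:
$\left(-34\right) \left(-45\right) + D = \left(-34\right) \left(-45\right) - 39 = 1530 - 39 = 1491$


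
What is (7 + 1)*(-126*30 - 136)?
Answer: -31328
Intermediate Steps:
(7 + 1)*(-126*30 - 136) = 8*(-3780 - 136) = 8*(-3916) = -31328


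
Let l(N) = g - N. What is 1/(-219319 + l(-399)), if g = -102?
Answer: -1/219022 ≈ -4.5658e-6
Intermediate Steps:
l(N) = -102 - N
1/(-219319 + l(-399)) = 1/(-219319 + (-102 - 1*(-399))) = 1/(-219319 + (-102 + 399)) = 1/(-219319 + 297) = 1/(-219022) = -1/219022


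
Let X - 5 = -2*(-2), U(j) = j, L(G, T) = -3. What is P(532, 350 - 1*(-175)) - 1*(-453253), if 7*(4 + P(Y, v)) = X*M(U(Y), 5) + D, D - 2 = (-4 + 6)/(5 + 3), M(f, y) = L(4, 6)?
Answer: 12690873/28 ≈ 4.5325e+5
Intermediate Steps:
M(f, y) = -3
D = 9/4 (D = 2 + (-4 + 6)/(5 + 3) = 2 + 2/8 = 2 + 2*(1/8) = 2 + 1/4 = 9/4 ≈ 2.2500)
X = 9 (X = 5 - 2*(-2) = 5 + 4 = 9)
P(Y, v) = -211/28 (P(Y, v) = -4 + (9*(-3) + 9/4)/7 = -4 + (-27 + 9/4)/7 = -4 + (1/7)*(-99/4) = -4 - 99/28 = -211/28)
P(532, 350 - 1*(-175)) - 1*(-453253) = -211/28 - 1*(-453253) = -211/28 + 453253 = 12690873/28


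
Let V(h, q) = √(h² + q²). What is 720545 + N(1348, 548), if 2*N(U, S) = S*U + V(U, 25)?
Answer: 1089897 + √1817729/2 ≈ 1.0906e+6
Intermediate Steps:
N(U, S) = √(625 + U²)/2 + S*U/2 (N(U, S) = (S*U + √(U² + 25²))/2 = (S*U + √(U² + 625))/2 = (S*U + √(625 + U²))/2 = (√(625 + U²) + S*U)/2 = √(625 + U²)/2 + S*U/2)
720545 + N(1348, 548) = 720545 + (√(625 + 1348²)/2 + (½)*548*1348) = 720545 + (√(625 + 1817104)/2 + 369352) = 720545 + (√1817729/2 + 369352) = 720545 + (369352 + √1817729/2) = 1089897 + √1817729/2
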